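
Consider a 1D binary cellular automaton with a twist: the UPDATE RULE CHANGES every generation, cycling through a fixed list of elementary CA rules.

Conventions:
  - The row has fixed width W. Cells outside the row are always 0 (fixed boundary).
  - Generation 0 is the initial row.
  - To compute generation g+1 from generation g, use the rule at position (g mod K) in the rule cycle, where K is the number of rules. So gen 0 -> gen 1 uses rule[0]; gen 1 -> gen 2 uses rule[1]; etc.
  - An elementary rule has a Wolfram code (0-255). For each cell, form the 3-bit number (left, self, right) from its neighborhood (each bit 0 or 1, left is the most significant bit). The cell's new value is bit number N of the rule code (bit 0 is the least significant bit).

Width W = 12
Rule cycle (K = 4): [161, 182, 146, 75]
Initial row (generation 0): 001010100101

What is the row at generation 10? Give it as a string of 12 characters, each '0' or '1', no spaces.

Answer: 000000111011

Derivation:
Gen 0: 001010100101
Gen 1 (rule 161): 100101000010
Gen 2 (rule 182): 111111100111
Gen 3 (rule 146): 011111011010
Gen 4 (rule 75): 110001011000
Gen 5 (rule 161): 000100100011
Gen 6 (rule 182): 001111110100
Gen 7 (rule 146): 010111100010
Gen 8 (rule 75): 100100101100
Gen 9 (rule 161): 000000010001
Gen 10 (rule 182): 000000111011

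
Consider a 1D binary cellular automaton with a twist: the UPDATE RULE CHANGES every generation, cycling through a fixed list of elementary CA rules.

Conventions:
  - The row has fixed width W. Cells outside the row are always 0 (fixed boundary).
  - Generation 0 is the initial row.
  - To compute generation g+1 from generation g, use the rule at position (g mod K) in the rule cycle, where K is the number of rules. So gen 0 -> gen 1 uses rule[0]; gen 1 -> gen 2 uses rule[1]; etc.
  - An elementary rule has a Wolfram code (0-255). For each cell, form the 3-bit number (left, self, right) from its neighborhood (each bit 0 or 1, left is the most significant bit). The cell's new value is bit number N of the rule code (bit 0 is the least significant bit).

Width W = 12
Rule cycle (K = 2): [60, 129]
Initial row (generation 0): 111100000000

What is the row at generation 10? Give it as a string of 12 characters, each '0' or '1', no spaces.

Answer: 000000001111

Derivation:
Gen 0: 111100000000
Gen 1 (rule 60): 100010000000
Gen 2 (rule 129): 001000111111
Gen 3 (rule 60): 001100100000
Gen 4 (rule 129): 100000001111
Gen 5 (rule 60): 110000001000
Gen 6 (rule 129): 000111100011
Gen 7 (rule 60): 000100010010
Gen 8 (rule 129): 110001000000
Gen 9 (rule 60): 101001100000
Gen 10 (rule 129): 000000001111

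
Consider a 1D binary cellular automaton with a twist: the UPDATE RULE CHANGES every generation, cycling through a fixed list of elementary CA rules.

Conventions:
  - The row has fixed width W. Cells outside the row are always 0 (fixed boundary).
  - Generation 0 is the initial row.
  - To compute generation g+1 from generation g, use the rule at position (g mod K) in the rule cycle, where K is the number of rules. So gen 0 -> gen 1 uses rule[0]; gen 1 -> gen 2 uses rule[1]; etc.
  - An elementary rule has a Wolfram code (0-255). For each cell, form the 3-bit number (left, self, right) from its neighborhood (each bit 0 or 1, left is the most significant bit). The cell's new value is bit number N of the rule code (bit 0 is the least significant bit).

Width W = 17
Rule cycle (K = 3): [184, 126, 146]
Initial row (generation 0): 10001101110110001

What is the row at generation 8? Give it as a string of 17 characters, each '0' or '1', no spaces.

Gen 0: 10001101110110001
Gen 1 (rule 184): 01001011101101000
Gen 2 (rule 126): 11111110111111100
Gen 3 (rule 146): 01111100011111010
Gen 4 (rule 184): 01111010011110101
Gen 5 (rule 126): 11001111110011111
Gen 6 (rule 146): 00110111101101110
Gen 7 (rule 184): 00101111011011101
Gen 8 (rule 126): 01111001111110111

Answer: 01111001111110111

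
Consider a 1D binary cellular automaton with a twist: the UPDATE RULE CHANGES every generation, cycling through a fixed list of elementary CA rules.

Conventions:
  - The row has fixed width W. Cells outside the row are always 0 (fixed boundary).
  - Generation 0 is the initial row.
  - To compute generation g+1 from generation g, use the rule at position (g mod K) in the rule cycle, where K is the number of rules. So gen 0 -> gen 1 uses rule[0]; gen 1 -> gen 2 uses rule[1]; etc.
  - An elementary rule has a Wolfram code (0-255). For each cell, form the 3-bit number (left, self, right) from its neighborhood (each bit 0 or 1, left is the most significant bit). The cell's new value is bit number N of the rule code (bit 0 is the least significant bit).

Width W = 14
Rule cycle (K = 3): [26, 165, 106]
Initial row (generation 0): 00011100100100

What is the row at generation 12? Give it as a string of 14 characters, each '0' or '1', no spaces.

Answer: 00010011111010

Derivation:
Gen 0: 00011100100100
Gen 1 (rule 26): 00110011011010
Gen 2 (rule 165): 10000000100110
Gen 3 (rule 106): 00000001001110
Gen 4 (rule 26): 00000010111001
Gen 5 (rule 165): 11111011010001
Gen 6 (rule 106): 10001111100010
Gen 7 (rule 26): 01011000010101
Gen 8 (rule 165): 01100011011111
Gen 9 (rule 106): 11100111110001
Gen 10 (rule 26): 10011100001010
Gen 11 (rule 165): 10001001101110
Gen 12 (rule 106): 00010011111010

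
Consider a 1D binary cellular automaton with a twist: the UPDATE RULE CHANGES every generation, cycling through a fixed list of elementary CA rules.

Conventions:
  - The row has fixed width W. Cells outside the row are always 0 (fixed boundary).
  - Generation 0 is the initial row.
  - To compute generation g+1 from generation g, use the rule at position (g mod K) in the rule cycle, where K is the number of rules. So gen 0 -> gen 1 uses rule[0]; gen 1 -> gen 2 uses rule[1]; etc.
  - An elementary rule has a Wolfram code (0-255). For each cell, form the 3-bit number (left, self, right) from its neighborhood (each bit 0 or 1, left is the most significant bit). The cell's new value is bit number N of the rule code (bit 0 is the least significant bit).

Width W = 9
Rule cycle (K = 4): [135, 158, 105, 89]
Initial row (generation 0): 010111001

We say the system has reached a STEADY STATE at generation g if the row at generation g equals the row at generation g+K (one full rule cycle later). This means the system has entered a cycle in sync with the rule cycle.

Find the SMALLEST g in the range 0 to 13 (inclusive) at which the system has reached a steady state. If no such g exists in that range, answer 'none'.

Answer: none

Derivation:
Gen 0: 010111001
Gen 1 (rule 135): 110010011
Gen 2 (rule 158): 101111110
Gen 3 (rule 105): 011000010
Gen 4 (rule 89): 011111001
Gen 5 (rule 135): 101110011
Gen 6 (rule 158): 101101110
Gen 7 (rule 105): 011111010
Gen 8 (rule 89): 010001001
Gen 9 (rule 135): 110111011
Gen 10 (rule 158): 100110010
Gen 11 (rule 105): 000110000
Gen 12 (rule 89): 110111111
Gen 13 (rule 135): 000011110
Gen 14 (rule 158): 000111101
Gen 15 (rule 105): 110100110
Gen 16 (rule 89): 110010111
Gen 17 (rule 135): 000110010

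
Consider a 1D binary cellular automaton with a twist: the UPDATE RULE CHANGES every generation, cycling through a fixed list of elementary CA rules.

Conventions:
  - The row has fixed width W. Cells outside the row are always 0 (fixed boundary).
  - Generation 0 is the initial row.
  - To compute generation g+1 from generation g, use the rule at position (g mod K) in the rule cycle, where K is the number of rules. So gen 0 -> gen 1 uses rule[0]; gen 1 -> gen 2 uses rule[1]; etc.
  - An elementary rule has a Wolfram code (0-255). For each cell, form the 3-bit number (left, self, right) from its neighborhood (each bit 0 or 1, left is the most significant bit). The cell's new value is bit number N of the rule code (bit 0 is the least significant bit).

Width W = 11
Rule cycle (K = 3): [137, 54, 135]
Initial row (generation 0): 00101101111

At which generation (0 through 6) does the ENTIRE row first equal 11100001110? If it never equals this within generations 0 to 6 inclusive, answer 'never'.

Answer: never

Derivation:
Gen 0: 00101101111
Gen 1 (rule 137): 10001001110
Gen 2 (rule 54): 11011110001
Gen 3 (rule 135): 00001100111
Gen 4 (rule 137): 11101000110
Gen 5 (rule 54): 00011101001
Gen 6 (rule 135): 11101001011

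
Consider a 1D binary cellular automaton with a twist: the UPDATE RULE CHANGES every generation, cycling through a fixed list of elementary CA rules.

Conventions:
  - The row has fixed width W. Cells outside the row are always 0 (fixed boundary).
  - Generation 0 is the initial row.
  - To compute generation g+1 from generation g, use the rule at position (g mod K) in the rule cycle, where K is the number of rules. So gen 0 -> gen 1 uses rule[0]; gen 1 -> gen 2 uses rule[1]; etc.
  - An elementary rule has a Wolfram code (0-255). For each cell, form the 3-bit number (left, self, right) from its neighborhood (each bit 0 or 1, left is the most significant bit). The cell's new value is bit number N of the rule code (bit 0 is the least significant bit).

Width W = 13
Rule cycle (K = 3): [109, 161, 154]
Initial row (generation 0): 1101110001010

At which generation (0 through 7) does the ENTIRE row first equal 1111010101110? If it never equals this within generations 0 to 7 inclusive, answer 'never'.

Gen 0: 1101110001010
Gen 1 (rule 109): 1111010101110
Gen 2 (rule 161): 0110101010100
Gen 3 (rule 154): 1100000000010
Gen 4 (rule 109): 1101111111010
Gen 5 (rule 161): 0010111110100
Gen 6 (rule 154): 0100111100010
Gen 7 (rule 109): 0100100101010

Answer: 1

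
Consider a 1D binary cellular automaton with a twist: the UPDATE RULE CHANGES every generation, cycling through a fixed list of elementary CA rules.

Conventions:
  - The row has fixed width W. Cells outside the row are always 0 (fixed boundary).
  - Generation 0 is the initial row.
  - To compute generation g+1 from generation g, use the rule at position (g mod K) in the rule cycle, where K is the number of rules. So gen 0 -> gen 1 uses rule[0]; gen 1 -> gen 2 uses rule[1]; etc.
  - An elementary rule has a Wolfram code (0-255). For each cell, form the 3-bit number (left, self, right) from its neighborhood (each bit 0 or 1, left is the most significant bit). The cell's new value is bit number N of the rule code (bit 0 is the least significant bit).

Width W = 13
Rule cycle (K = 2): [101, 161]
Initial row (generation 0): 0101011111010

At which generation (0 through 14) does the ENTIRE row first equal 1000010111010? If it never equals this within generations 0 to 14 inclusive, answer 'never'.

Gen 0: 0101011111010
Gen 1 (rule 101): 0111100001110
Gen 2 (rule 161): 0011001100100
Gen 3 (rule 101): 1001000100101
Gen 4 (rule 161): 0000010000010
Gen 5 (rule 101): 1111010111010
Gen 6 (rule 161): 0110101010100
Gen 7 (rule 101): 0011111111101
Gen 8 (rule 161): 1001111111010
Gen 9 (rule 101): 1000000001110
Gen 10 (rule 161): 0011111100100
Gen 11 (rule 101): 1000000100101
Gen 12 (rule 161): 0011110000010
Gen 13 (rule 101): 1000010111010
Gen 14 (rule 161): 0011001010100

Answer: 13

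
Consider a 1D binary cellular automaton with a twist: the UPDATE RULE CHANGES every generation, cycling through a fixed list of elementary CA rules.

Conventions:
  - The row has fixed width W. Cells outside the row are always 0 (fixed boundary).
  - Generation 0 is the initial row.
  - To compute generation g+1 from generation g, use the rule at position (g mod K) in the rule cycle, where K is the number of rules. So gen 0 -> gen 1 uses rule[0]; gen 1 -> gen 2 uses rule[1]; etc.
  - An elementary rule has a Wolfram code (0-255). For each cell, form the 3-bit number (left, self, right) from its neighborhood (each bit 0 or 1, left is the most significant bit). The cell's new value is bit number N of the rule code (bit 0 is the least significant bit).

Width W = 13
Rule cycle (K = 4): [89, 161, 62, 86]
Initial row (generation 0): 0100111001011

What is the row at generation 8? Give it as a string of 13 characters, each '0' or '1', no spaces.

Answer: 0111110100001

Derivation:
Gen 0: 0100111001011
Gen 1 (rule 89): 0010101100011
Gen 2 (rule 161): 1001010001000
Gen 3 (rule 62): 1111111011100
Gen 4 (rule 86): 0000001000110
Gen 5 (rule 89): 1111100110111
Gen 6 (rule 161): 0111000001010
Gen 7 (rule 62): 1100100011111
Gen 8 (rule 86): 0111110100001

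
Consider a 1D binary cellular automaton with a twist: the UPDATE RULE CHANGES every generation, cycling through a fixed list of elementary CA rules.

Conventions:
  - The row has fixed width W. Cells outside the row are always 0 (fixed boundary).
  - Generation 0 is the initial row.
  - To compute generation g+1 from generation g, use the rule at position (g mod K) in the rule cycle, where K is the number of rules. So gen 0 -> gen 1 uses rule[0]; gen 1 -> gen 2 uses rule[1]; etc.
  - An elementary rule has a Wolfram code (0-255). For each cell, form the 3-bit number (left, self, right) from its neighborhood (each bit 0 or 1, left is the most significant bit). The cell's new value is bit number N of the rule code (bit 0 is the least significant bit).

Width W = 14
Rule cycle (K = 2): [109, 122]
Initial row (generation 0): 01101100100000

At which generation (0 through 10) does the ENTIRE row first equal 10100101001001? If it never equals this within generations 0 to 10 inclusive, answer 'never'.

Gen 0: 01101100100000
Gen 1 (rule 109): 01111100101111
Gen 2 (rule 122): 11000111011001
Gen 3 (rule 109): 11010101111001
Gen 4 (rule 122): 11101011001110
Gen 5 (rule 109): 10111111001010
Gen 6 (rule 122): 01100001110101
Gen 7 (rule 109): 01101101011111
Gen 8 (rule 122): 11111110110001
Gen 9 (rule 109): 10000011110101
Gen 10 (rule 122): 01000110011010

Answer: never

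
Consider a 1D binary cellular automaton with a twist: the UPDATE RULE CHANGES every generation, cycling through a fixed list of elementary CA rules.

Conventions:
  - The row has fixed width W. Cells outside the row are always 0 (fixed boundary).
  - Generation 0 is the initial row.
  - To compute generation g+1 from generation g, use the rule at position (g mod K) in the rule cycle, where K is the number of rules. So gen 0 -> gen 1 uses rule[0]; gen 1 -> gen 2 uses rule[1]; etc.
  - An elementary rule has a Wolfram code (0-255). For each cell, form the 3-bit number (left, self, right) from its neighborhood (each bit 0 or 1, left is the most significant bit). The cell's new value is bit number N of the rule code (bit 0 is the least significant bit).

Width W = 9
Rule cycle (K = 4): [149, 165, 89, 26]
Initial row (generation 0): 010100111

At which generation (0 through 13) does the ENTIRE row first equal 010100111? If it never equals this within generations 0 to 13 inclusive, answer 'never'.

Gen 0: 010100111
Gen 1 (rule 149): 010110010
Gen 2 (rule 165): 011000010
Gen 3 (rule 89): 011111001
Gen 4 (rule 26): 110000110
Gen 5 (rule 149): 001110001
Gen 6 (rule 165): 100100101
Gen 7 (rule 89): 010010000
Gen 8 (rule 26): 101101000
Gen 9 (rule 149): 100001111
Gen 10 (rule 165): 101100110
Gen 11 (rule 89): 001110111
Gen 12 (rule 26): 011000100
Gen 13 (rule 149): 000110111

Answer: 0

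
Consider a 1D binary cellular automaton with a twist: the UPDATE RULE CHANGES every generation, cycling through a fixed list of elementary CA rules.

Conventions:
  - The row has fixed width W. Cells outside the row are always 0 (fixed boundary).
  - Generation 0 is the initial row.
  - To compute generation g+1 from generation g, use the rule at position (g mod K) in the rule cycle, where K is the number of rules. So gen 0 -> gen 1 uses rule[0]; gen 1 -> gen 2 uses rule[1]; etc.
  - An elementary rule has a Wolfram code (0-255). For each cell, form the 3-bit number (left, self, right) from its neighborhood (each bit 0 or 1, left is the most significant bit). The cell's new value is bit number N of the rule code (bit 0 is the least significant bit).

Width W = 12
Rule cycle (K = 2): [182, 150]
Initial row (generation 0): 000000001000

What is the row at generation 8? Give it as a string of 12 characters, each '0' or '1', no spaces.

Gen 0: 000000001000
Gen 1 (rule 182): 000000011100
Gen 2 (rule 150): 000000101010
Gen 3 (rule 182): 000001111111
Gen 4 (rule 150): 000010111110
Gen 5 (rule 182): 000111011101
Gen 6 (rule 150): 001010001001
Gen 7 (rule 182): 011111011111
Gen 8 (rule 150): 101110001110

Answer: 101110001110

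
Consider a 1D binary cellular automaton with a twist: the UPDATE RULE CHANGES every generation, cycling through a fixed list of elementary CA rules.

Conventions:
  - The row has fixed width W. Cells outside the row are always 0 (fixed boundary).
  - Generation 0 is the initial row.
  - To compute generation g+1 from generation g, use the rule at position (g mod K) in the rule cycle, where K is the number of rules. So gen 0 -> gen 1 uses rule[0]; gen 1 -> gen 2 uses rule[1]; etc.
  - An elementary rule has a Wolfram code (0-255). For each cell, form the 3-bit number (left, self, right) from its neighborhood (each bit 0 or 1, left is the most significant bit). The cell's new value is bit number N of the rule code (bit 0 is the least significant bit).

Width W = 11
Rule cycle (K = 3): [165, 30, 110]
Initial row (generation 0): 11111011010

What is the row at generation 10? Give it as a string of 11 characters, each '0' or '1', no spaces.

Answer: 10110011100

Derivation:
Gen 0: 11111011010
Gen 1 (rule 165): 01110100110
Gen 2 (rule 30): 11000111101
Gen 3 (rule 110): 11001100111
Gen 4 (rule 165): 00000000010
Gen 5 (rule 30): 00000000111
Gen 6 (rule 110): 00000001101
Gen 7 (rule 165): 11111100011
Gen 8 (rule 30): 10000010110
Gen 9 (rule 110): 10000111110
Gen 10 (rule 165): 10110011100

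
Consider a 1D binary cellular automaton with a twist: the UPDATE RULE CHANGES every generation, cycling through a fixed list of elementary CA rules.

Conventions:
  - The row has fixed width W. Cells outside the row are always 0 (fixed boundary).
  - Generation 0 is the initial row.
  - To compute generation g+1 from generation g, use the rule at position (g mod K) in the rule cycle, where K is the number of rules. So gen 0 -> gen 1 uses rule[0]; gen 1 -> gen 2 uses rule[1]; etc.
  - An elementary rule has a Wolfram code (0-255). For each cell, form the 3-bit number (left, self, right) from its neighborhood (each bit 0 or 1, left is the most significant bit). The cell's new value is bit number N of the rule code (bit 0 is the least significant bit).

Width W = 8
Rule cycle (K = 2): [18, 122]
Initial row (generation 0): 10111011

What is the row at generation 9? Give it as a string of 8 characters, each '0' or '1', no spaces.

Answer: 00000000

Derivation:
Gen 0: 10111011
Gen 1 (rule 18): 00000000
Gen 2 (rule 122): 00000000
Gen 3 (rule 18): 00000000
Gen 4 (rule 122): 00000000
Gen 5 (rule 18): 00000000
Gen 6 (rule 122): 00000000
Gen 7 (rule 18): 00000000
Gen 8 (rule 122): 00000000
Gen 9 (rule 18): 00000000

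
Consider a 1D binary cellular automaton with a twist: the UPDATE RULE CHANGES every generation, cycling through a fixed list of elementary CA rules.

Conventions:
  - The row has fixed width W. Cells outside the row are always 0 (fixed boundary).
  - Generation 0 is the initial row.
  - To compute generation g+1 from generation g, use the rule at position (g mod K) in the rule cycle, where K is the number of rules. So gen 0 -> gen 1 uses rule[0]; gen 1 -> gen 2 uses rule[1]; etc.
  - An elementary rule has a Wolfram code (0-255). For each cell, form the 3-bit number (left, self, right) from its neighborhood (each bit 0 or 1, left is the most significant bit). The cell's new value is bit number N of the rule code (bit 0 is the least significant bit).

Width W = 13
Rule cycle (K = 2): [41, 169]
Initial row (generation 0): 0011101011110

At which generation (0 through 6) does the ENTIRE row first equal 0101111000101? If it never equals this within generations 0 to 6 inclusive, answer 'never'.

Answer: never

Derivation:
Gen 0: 0011101011110
Gen 1 (rule 41): 1010010110000
Gen 2 (rule 169): 0100001100111
Gen 3 (rule 41): 0001101000100
Gen 4 (rule 169): 1101010010001
Gen 5 (rule 41): 1010100000100
Gen 6 (rule 169): 0101001110001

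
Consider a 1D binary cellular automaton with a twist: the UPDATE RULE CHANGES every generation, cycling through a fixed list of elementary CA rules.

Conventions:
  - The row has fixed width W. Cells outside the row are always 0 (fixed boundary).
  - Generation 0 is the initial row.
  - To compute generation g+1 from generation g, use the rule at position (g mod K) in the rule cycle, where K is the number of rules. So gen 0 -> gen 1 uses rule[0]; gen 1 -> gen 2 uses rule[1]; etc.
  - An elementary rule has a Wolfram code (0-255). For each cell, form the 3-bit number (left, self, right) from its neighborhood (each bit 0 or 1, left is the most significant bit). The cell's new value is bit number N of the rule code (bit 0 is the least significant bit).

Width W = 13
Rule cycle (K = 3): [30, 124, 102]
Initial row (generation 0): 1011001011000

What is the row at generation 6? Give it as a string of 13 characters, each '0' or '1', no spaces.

Answer: 0010000101111

Derivation:
Gen 0: 1011001011000
Gen 1 (rule 30): 1010111010100
Gen 2 (rule 124): 1111101111110
Gen 3 (rule 102): 0000110000010
Gen 4 (rule 30): 0001101000111
Gen 5 (rule 124): 0001111100101
Gen 6 (rule 102): 0010000101111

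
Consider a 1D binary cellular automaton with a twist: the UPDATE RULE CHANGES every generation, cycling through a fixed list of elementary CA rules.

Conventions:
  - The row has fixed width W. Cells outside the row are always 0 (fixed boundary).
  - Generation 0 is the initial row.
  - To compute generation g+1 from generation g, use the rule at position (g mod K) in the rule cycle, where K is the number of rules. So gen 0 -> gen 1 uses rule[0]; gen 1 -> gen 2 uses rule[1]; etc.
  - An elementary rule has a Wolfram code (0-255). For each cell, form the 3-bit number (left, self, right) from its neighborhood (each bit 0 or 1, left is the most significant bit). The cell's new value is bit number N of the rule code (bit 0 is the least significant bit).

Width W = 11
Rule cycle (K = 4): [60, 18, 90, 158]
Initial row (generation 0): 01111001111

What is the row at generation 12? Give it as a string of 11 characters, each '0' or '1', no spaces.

Answer: 11100001101

Derivation:
Gen 0: 01111001111
Gen 1 (rule 60): 01000101000
Gen 2 (rule 18): 10101000100
Gen 3 (rule 90): 00000101010
Gen 4 (rule 158): 00001101011
Gen 5 (rule 60): 00001011110
Gen 6 (rule 18): 00010000001
Gen 7 (rule 90): 00101000010
Gen 8 (rule 158): 01101100111
Gen 9 (rule 60): 01011010100
Gen 10 (rule 18): 10000000010
Gen 11 (rule 90): 01000000101
Gen 12 (rule 158): 11100001101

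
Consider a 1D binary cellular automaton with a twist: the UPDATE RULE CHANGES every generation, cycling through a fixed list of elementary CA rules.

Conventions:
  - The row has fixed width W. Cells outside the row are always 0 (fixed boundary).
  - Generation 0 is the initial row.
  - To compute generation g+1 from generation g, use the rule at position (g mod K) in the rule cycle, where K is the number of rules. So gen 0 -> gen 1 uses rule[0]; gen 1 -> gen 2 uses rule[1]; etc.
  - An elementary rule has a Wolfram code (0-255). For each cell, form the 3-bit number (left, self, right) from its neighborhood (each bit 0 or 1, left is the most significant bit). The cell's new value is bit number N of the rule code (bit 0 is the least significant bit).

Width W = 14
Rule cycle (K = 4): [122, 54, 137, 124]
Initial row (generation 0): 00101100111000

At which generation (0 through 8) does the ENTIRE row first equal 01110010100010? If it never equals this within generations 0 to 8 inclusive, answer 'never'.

Gen 0: 00101100111000
Gen 1 (rule 122): 01011111101100
Gen 2 (rule 54): 11100000010010
Gen 3 (rule 137): 11001111000000
Gen 4 (rule 124): 11101001100000
Gen 5 (rule 122): 10110111110000
Gen 6 (rule 54): 11001000001000
Gen 7 (rule 137): 10000011100011
Gen 8 (rule 124): 11000010110011

Answer: never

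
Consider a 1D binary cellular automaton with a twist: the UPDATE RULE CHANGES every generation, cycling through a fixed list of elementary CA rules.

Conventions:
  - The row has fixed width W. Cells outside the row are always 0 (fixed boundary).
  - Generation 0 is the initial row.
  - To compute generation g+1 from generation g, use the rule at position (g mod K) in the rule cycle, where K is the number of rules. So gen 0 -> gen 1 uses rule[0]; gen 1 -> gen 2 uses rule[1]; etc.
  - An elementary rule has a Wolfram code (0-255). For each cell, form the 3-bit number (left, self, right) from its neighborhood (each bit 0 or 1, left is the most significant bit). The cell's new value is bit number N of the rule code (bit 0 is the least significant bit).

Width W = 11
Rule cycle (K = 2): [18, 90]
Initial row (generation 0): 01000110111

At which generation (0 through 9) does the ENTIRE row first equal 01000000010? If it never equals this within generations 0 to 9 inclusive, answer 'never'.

Gen 0: 01000110111
Gen 1 (rule 18): 10101000000
Gen 2 (rule 90): 00000100000
Gen 3 (rule 18): 00001010000
Gen 4 (rule 90): 00010001000
Gen 5 (rule 18): 00101010100
Gen 6 (rule 90): 01000000010
Gen 7 (rule 18): 10100000101
Gen 8 (rule 90): 00010001000
Gen 9 (rule 18): 00101010100

Answer: 6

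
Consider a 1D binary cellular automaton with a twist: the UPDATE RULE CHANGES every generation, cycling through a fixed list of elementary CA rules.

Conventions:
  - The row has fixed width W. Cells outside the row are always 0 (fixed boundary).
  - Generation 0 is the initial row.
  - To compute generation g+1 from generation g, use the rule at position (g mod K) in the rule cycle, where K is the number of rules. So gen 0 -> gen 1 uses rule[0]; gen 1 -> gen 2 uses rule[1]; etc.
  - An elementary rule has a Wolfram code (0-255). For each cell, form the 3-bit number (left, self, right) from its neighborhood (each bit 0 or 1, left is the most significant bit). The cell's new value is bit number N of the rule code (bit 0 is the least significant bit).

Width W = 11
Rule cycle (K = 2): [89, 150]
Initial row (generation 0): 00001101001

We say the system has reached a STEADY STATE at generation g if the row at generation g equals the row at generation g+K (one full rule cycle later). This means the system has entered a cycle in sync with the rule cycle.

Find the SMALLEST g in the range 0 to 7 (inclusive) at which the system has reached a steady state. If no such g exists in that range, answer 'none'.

Gen 0: 00001101001
Gen 1 (rule 89): 11101100100
Gen 2 (rule 150): 01000011110
Gen 3 (rule 89): 00111010011
Gen 4 (rule 150): 01010011100
Gen 5 (rule 89): 00001010111
Gen 6 (rule 150): 00011010010
Gen 7 (rule 89): 11011001001
Gen 8 (rule 150): 00000111111
Gen 9 (rule 89): 11110100001

Answer: none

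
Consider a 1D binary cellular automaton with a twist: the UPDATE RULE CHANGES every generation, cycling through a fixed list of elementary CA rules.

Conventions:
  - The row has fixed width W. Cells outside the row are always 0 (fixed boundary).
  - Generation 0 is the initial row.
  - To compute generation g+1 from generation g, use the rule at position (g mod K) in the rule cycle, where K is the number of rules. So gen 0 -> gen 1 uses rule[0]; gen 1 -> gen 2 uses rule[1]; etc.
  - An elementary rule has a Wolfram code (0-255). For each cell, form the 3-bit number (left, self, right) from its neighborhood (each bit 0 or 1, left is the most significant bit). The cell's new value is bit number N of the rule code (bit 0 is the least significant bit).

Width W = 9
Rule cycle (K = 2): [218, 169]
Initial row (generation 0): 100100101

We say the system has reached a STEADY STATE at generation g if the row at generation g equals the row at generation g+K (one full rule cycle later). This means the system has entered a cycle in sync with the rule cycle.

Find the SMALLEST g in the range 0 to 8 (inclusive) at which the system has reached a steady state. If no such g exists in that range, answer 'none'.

Gen 0: 100100101
Gen 1 (rule 218): 011011000
Gen 2 (rule 169): 010110011
Gen 3 (rule 218): 100111111
Gen 4 (rule 169): 000111110
Gen 5 (rule 218): 001111111
Gen 6 (rule 169): 101111110
Gen 7 (rule 218): 001111111
Gen 8 (rule 169): 101111110
Gen 9 (rule 218): 001111111
Gen 10 (rule 169): 101111110

Answer: 5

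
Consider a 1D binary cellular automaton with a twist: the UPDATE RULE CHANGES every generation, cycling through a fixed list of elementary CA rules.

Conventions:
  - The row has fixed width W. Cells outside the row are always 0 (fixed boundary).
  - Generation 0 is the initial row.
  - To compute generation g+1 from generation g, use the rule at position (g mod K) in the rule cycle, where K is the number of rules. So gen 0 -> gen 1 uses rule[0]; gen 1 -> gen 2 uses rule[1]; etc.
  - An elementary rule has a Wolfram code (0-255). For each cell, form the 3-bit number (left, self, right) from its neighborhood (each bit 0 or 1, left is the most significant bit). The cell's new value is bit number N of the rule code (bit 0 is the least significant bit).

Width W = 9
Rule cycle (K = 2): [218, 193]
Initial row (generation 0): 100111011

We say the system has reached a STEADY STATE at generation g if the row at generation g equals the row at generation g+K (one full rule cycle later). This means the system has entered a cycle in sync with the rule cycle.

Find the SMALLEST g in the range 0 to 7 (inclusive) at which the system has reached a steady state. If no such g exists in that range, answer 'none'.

Answer: 5

Derivation:
Gen 0: 100111011
Gen 1 (rule 218): 011111011
Gen 2 (rule 193): 001111001
Gen 3 (rule 218): 011111110
Gen 4 (rule 193): 001111110
Gen 5 (rule 218): 011111111
Gen 6 (rule 193): 001111111
Gen 7 (rule 218): 011111111
Gen 8 (rule 193): 001111111
Gen 9 (rule 218): 011111111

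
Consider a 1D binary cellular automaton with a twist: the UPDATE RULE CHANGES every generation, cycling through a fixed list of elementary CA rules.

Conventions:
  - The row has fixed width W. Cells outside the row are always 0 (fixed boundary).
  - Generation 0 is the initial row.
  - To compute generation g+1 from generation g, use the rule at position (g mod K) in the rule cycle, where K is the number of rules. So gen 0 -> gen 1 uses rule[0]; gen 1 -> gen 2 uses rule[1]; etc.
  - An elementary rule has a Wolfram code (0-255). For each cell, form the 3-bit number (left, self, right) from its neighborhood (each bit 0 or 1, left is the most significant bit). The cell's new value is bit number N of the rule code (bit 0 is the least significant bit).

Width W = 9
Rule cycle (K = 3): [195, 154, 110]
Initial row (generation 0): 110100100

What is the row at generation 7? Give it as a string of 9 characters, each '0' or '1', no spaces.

Answer: 001111011

Derivation:
Gen 0: 110100100
Gen 1 (rule 195): 010001001
Gen 2 (rule 154): 101010110
Gen 3 (rule 110): 111111110
Gen 4 (rule 195): 011111110
Gen 5 (rule 154): 111111101
Gen 6 (rule 110): 100000111
Gen 7 (rule 195): 001111011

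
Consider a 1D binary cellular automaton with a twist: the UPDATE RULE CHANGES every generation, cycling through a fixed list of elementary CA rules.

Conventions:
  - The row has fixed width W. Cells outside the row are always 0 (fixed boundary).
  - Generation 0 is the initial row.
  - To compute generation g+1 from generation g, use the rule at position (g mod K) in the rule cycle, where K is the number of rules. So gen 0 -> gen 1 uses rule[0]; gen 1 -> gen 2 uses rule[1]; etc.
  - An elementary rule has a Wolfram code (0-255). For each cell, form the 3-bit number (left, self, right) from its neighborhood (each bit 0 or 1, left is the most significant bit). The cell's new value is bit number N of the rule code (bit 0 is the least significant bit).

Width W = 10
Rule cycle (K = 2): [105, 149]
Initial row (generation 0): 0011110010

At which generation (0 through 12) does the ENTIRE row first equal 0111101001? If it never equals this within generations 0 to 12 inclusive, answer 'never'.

Gen 0: 0011110010
Gen 1 (rule 105): 1010010000
Gen 2 (rule 149): 1011011111
Gen 3 (rule 105): 0111110001
Gen 4 (rule 149): 0011101101
Gen 5 (rule 105): 1010111110
Gen 6 (rule 149): 1010011101
Gen 7 (rule 105): 0100010110
Gen 8 (rule 149): 0111010001
Gen 9 (rule 105): 0101100100
Gen 10 (rule 149): 0100010111
Gen 11 (rule 105): 0001001101
Gen 12 (rule 149): 1101100001

Answer: never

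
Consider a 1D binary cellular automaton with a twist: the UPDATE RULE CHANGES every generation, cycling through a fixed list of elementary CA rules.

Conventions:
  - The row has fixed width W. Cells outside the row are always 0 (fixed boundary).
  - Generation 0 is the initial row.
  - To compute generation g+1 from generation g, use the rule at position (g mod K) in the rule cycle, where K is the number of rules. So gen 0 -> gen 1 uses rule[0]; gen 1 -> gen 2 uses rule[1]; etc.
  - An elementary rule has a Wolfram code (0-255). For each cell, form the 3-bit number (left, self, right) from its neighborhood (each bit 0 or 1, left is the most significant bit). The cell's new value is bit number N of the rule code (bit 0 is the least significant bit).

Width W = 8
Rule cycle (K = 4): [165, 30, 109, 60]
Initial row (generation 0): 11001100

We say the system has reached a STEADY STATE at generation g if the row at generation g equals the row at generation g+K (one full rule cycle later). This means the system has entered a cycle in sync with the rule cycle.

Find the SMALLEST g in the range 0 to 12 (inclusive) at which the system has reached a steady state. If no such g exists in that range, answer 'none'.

Answer: 3

Derivation:
Gen 0: 11001100
Gen 1 (rule 165): 00000001
Gen 2 (rule 30): 00000011
Gen 3 (rule 109): 11111011
Gen 4 (rule 60): 10000110
Gen 5 (rule 165): 10110000
Gen 6 (rule 30): 10101000
Gen 7 (rule 109): 11111011
Gen 8 (rule 60): 10000110
Gen 9 (rule 165): 10110000
Gen 10 (rule 30): 10101000
Gen 11 (rule 109): 11111011
Gen 12 (rule 60): 10000110
Gen 13 (rule 165): 10110000
Gen 14 (rule 30): 10101000
Gen 15 (rule 109): 11111011
Gen 16 (rule 60): 10000110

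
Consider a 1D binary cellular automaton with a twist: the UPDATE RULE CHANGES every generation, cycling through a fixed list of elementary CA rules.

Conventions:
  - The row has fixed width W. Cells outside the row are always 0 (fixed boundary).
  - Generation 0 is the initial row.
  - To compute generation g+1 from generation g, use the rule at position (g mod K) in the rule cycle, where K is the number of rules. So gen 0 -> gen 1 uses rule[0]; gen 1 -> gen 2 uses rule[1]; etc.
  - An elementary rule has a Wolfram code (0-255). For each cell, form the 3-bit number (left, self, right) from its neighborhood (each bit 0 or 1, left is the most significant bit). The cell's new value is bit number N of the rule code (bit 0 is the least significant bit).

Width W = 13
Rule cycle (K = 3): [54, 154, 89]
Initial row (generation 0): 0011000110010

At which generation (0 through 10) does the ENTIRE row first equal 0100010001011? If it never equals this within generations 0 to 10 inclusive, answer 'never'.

Answer: 9

Derivation:
Gen 0: 0011000110010
Gen 1 (rule 54): 0100101001111
Gen 2 (rule 154): 1011000111110
Gen 3 (rule 89): 0011110100011
Gen 4 (rule 54): 0100001110100
Gen 5 (rule 154): 1010011100010
Gen 6 (rule 89): 0001010111001
Gen 7 (rule 54): 0011111000111
Gen 8 (rule 154): 0111110101110
Gen 9 (rule 89): 0100010001011
Gen 10 (rule 54): 1110111011100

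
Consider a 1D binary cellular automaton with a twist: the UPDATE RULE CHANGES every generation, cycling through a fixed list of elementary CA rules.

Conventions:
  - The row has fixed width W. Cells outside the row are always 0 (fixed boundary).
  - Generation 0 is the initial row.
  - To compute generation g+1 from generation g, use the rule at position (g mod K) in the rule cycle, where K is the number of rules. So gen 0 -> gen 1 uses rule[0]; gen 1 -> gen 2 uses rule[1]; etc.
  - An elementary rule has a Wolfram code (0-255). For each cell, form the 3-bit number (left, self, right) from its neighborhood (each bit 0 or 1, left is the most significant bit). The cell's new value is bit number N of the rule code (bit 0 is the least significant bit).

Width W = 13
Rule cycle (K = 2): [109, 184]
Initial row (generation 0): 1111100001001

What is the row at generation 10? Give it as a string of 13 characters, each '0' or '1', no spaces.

Gen 0: 1111100001001
Gen 1 (rule 109): 1000101101001
Gen 2 (rule 184): 0100011010100
Gen 3 (rule 109): 0101011111101
Gen 4 (rule 184): 0010111111010
Gen 5 (rule 109): 1011100001110
Gen 6 (rule 184): 0111010001101
Gen 7 (rule 109): 0101110101111
Gen 8 (rule 184): 0011101011110
Gen 9 (rule 109): 1010111110010
Gen 10 (rule 184): 0101111101001

Answer: 0101111101001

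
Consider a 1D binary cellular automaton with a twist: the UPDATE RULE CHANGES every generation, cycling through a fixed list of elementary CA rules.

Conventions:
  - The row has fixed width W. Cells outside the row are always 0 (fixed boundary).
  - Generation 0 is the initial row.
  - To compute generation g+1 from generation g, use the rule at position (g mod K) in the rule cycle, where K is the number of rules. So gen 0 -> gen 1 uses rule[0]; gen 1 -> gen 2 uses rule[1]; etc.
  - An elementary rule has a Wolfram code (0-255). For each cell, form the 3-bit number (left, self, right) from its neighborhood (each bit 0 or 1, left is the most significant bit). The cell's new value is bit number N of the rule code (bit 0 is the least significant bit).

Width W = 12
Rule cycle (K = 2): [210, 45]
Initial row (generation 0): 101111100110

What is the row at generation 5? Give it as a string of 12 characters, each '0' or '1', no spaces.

Answer: 101100000111

Derivation:
Gen 0: 101111100110
Gen 1 (rule 210): 000111111011
Gen 2 (rule 45): 110100000110
Gen 3 (rule 210): 010010001011
Gen 4 (rule 45): 010010101110
Gen 5 (rule 210): 101100000111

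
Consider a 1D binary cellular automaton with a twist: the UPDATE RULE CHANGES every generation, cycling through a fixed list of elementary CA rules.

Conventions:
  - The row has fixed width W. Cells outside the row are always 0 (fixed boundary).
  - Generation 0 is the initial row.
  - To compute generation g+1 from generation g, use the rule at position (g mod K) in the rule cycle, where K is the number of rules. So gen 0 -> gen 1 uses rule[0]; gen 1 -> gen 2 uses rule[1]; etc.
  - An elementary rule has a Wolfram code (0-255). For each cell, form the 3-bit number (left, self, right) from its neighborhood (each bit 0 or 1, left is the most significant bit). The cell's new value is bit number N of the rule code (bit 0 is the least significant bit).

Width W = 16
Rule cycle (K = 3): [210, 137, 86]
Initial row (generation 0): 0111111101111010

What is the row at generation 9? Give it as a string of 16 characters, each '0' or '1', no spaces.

Answer: 0000011010010011

Derivation:
Gen 0: 0111111101111010
Gen 1 (rule 210): 1011111100111001
Gen 2 (rule 137): 0011111000110000
Gen 3 (rule 86): 0100001101011000
Gen 4 (rule 210): 1010010100001100
Gen 5 (rule 137): 0000000001101001
Gen 6 (rule 86): 0000000010101111
Gen 7 (rule 210): 0000000100000111
Gen 8 (rule 137): 1111110001110110
Gen 9 (rule 86): 0000011010010011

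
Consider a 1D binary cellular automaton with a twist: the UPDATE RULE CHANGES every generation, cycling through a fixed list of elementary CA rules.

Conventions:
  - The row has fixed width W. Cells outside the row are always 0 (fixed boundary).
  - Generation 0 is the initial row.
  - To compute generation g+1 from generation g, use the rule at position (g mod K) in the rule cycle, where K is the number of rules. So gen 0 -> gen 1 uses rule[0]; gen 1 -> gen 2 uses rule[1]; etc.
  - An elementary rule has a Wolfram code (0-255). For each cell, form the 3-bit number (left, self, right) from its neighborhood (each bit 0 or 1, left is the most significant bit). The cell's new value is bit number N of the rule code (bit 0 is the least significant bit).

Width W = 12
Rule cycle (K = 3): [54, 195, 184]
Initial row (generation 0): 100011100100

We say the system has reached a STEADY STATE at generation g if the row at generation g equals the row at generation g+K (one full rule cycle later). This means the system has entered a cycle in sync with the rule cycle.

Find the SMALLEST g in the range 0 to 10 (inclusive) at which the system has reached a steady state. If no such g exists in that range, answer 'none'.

Answer: none

Derivation:
Gen 0: 100011100100
Gen 1 (rule 54): 110100011110
Gen 2 (rule 195): 010001101110
Gen 3 (rule 184): 001001011101
Gen 4 (rule 54): 011111100011
Gen 5 (rule 195): 101111101101
Gen 6 (rule 184): 011111011010
Gen 7 (rule 54): 100000100111
Gen 8 (rule 195): 001111001011
Gen 9 (rule 184): 001110100110
Gen 10 (rule 54): 010001111001
Gen 11 (rule 195): 100110111010
Gen 12 (rule 184): 010101110101
Gen 13 (rule 54): 111110001111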